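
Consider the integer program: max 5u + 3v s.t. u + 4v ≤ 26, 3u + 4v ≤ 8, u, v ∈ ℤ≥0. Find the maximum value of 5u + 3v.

(u,v)=(2,0): 1·2+4·0=2≤26, 3·2+4·0=6≤8, objective 10.
(u,v)=(1,1): 1·1+4·1=5≤26, 3·1+4·1=7≤8, objective 8.
(u,v)=(1,0): 1·1+4·0=1≤26, 3·1+4·0=3≤8, objective 5.
No feasible integer point exceeds 10.

10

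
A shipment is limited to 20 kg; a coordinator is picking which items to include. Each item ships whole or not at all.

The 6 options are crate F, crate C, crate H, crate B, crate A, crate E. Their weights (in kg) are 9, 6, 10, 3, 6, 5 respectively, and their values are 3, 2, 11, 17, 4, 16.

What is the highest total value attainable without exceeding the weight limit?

44

Take crate H, crate B, and crate E: weight 10 + 3 + 5 = 18 ≤ 20, value 11 + 17 + 16 = 44.
No other feasible combination does better.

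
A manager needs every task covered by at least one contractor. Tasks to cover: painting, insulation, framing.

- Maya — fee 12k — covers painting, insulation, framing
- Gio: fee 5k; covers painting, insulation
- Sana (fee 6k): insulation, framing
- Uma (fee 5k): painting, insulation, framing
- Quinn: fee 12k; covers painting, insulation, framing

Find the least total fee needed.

5

Uma alone covers painting, insulation, framing — every task.
Total fee: 5.
No cover costs less than 5.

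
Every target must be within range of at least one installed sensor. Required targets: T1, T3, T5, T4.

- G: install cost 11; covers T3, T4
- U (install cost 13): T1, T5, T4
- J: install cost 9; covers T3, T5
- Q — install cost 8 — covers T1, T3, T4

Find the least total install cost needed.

Choose J and Q: together they cover T1, T3, T5, T4 — every target.
Total install cost: 9 + 8 = 17.
No cover costs less than 17.

17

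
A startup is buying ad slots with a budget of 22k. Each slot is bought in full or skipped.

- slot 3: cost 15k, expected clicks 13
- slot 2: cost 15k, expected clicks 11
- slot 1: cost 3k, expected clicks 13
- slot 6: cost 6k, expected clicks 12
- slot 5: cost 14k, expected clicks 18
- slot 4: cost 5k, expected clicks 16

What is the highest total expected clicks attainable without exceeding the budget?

Allowing fractional choices, the relaxed optimum would be about 51.3, but ad slots are indivisible.
slot 5 + slot 4: cost 14 + 5 = 19 ≤ 22, expected clicks 18 + 16 = 34.
slot 1 + slot 6 + slot 4: cost 3 + 6 + 5 = 14 ≤ 22, expected clicks 13 + 12 + 16 = 41.
slot 1 + slot 5 + slot 4: cost 3 + 14 + 5 = 22 ≤ 22, expected clicks 13 + 18 + 16 = 47.
Best is slot 1, slot 5, and slot 4 with total expected clicks 47.

47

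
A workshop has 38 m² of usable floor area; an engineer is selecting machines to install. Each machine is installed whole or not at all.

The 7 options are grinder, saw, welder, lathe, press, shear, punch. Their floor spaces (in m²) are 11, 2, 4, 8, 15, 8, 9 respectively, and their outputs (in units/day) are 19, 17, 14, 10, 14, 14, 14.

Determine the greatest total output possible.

Allowing fractional choices, the relaxed optimum would be about 83.0, but machines are indivisible.
grinder + saw + welder + lathe + punch: floor space 11 + 2 + 4 + 8 + 9 = 34 ≤ 38, output 19 + 17 + 14 + 10 + 14 = 74.
grinder + saw + welder + shear + punch: floor space 11 + 2 + 4 + 8 + 9 = 34 ≤ 38, output 19 + 17 + 14 + 14 + 14 = 78.
grinder + saw + welder + lathe + shear: floor space 11 + 2 + 4 + 8 + 8 = 33 ≤ 38, output 19 + 17 + 14 + 10 + 14 = 74.
Best is grinder, saw, welder, shear, and punch with total output 78.

78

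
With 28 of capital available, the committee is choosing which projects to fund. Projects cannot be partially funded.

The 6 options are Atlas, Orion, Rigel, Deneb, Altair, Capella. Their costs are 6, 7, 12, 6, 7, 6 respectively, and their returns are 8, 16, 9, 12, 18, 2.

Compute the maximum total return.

This is a 0-1 knapsack instance.
Take Atlas, Orion, Deneb, and Altair: cost 6 + 7 + 6 + 7 = 26 ≤ 28, return 8 + 16 + 12 + 18 = 54.
No other feasible combination does better.

54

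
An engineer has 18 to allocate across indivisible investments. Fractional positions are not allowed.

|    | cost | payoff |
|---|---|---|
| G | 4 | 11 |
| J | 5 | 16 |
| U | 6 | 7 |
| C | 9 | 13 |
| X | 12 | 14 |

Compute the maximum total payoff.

G + J + U: cost 4 + 5 + 6 = 15 ≤ 18, payoff 11 + 16 + 7 = 34.
G + J + C: cost 4 + 5 + 9 = 18 ≤ 18, payoff 11 + 16 + 13 = 40.
Best is G, J, and C with total payoff 40.

40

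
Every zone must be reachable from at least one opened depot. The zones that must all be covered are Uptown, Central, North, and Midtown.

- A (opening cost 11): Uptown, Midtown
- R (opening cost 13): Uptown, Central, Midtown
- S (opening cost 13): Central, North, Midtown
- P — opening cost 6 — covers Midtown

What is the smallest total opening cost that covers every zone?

The greedy cost-per-new-zone heuristic would pick R and S for 26, but a cheaper cover exists.
Choose A and S: together they cover Uptown, Central, North, Midtown — every zone.
Total opening cost: 11 + 13 = 24.
No cover costs less than 24.

24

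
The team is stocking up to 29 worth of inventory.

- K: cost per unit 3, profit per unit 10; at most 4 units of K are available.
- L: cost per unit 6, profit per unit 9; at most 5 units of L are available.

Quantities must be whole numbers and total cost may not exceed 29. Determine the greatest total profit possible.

58

3×K and 3×L: cost 27 ≤ 29, profit 3·10 + 3·9 = 57.
4×K and 2×L: cost 24 ≤ 29, profit 4·10 + 2·9 = 58.
Best is 58.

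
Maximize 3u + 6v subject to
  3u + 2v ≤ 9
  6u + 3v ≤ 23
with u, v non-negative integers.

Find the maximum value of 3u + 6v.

24

The continuous relaxation peaks at (0, 4.5) with value 27.00; rounding to a feasible lattice point costs some objective.
(u,v)=(0,4): 3·0+2·4=8≤9, 6·0+3·4=12≤23, objective 24.
(u,v)=(1,3): 3·1+2·3=9≤9, 6·1+3·3=15≤23, objective 21.
(u,v)=(0,3): 3·0+2·3=6≤9, 6·0+3·3=9≤23, objective 18.
Maximum is 24 at (u,v)=(0,4).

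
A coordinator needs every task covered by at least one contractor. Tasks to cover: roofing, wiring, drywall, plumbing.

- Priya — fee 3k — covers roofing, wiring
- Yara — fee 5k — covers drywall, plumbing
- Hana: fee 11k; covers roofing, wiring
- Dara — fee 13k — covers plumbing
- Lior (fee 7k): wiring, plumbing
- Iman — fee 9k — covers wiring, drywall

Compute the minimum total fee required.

8

This is a weighted set-cover instance.
Choose Priya and Yara: together they cover roofing, wiring, drywall, plumbing — every task.
Total fee: 3 + 5 = 8.
No cover costs less than 8.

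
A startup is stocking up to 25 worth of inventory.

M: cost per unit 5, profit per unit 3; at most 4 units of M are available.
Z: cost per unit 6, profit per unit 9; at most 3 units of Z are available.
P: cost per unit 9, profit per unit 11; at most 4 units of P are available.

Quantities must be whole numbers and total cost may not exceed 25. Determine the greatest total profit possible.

31

This is a bounded integer knapsack.
1×M and 3×Z: cost 23 ≤ 25, profit 1·3 + 3·9 = 30.
1×Z and 2×P: cost 24 ≤ 25, profit 1·9 + 2·11 = 31.
Best is 31.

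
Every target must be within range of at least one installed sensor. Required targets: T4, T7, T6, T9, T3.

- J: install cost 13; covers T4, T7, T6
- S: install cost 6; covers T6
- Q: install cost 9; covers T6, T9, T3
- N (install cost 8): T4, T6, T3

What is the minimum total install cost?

22

Choose J and Q: together they cover T4, T7, T6, T9, T3 — every target.
Total install cost: 13 + 9 = 22.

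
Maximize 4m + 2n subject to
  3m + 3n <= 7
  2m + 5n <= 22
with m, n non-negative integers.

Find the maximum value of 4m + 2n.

8

(m,n)=(2,0): 3·2+3·0=6≤7, 2·2+5·0=4≤22, objective 8.
(m,n)=(1,1): 3·1+3·1=6≤7, 2·1+5·1=7≤22, objective 6.
(m,n)=(1,0): 3·1+3·0=3≤7, 2·1+5·0=2≤22, objective 4.
The best lattice point is (2,0), giving 8.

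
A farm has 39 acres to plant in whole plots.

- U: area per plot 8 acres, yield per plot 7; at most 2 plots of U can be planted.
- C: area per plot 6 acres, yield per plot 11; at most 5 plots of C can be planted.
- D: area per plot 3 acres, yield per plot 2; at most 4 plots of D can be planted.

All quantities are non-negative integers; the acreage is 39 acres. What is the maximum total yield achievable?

C has the best ratio (11/6); taking only C gives at most 5×11 = 55 (stopped by the supply cap of 5).
Mixing does better — 1×U and 5×C: area 38 ≤ 39, yield 1·7 + 5·11 = 62.

62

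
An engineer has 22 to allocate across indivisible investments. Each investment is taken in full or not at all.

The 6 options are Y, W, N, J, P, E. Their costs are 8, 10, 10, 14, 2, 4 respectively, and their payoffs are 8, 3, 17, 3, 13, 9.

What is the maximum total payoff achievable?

39

Allowing fractional choices, the relaxed optimum would be about 45.0, but investments are indivisible.
Y + N + P: cost 8 + 10 + 2 = 20 ≤ 22, payoff 8 + 17 + 13 = 38.
Y + N + E: cost 8 + 10 + 4 = 22 ≤ 22, payoff 8 + 17 + 9 = 34.
N + P + E: cost 10 + 2 + 4 = 16 ≤ 22, payoff 17 + 13 + 9 = 39.
Best is N, P, and E with total payoff 39.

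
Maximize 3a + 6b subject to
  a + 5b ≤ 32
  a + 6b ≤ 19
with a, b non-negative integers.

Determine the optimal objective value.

(a,b)=(19,0): 1·19+5·0=19≤32, 1·19+6·0=19≤19, objective 57.
(a,b)=(18,0): 1·18+5·0=18≤32, 1·18+6·0=18≤19, objective 54.
No feasible integer point exceeds 57.

57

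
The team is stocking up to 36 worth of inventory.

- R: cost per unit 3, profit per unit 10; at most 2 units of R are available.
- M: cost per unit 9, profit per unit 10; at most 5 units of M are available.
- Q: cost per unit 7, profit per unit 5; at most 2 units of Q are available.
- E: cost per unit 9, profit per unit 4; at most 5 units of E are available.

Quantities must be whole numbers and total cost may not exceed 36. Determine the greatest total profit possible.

50

2×R, 2×M, and 1×Q: cost 31 ≤ 36, profit 2·10 + 2·10 + 1·5 = 45.
2×R and 3×M: cost 33 ≤ 36, profit 2·10 + 3·10 = 50.
Best is 50.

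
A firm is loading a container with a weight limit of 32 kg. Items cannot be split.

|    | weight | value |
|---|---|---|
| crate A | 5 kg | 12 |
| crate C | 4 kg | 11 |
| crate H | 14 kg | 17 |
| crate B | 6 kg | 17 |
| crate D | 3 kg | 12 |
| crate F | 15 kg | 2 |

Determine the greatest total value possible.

crate A + crate C + crate H + crate B + crate D: weight 5 + 4 + 14 + 6 + 3 = 32 ≤ 32, value 12 + 11 + 17 + 17 + 12 = 69.
crate A + crate H + crate B + crate D: weight 5 + 14 + 6 + 3 = 28 ≤ 32, value 12 + 17 + 17 + 12 = 58.
Best is crate A, crate C, crate H, crate B, and crate D with total value 69.

69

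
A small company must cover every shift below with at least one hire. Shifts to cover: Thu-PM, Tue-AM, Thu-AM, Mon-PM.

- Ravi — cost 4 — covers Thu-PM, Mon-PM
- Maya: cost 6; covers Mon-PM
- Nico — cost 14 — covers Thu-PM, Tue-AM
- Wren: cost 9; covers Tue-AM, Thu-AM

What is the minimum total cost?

13

Choose Ravi and Wren: together they cover Thu-PM, Tue-AM, Thu-AM, Mon-PM — every shift.
Total cost: 4 + 9 = 13.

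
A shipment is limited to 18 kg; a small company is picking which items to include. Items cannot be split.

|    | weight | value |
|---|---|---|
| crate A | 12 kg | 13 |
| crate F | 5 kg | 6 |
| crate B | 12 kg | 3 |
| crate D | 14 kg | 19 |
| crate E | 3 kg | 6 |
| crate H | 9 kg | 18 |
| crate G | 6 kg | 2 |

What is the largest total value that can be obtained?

30

This is a 0-1 knapsack instance.
Allowing fractional choices, the relaxed optimum would be about 32.1, but items are indivisible.
crate D + crate E: weight 14 + 3 = 17 ≤ 18, value 19 + 6 = 25.
crate E + crate H + crate G: weight 3 + 9 + 6 = 18 ≤ 18, value 6 + 18 + 2 = 26.
crate F + crate E + crate H: weight 5 + 3 + 9 = 17 ≤ 18, value 6 + 6 + 18 = 30.
Best is crate F, crate E, and crate H with total value 30.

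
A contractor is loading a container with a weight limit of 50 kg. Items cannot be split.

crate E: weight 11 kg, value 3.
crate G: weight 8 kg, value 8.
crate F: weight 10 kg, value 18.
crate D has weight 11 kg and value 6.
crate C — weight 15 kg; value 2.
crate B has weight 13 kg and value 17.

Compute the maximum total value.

Allowing fractional choices, the relaxed optimum would be about 51.2, but items are indivisible.
crate G + crate F + crate C + crate B: weight 8 + 10 + 15 + 13 = 46 ≤ 50, value 8 + 18 + 2 + 17 = 45.
crate G + crate F + crate D + crate B: weight 8 + 10 + 11 + 13 = 42 ≤ 50, value 8 + 18 + 6 + 17 = 49.
crate E + crate G + crate F + crate B: weight 11 + 8 + 10 + 13 = 42 ≤ 50, value 3 + 8 + 18 + 17 = 46.
Best is crate G, crate F, crate D, and crate B with total value 49.

49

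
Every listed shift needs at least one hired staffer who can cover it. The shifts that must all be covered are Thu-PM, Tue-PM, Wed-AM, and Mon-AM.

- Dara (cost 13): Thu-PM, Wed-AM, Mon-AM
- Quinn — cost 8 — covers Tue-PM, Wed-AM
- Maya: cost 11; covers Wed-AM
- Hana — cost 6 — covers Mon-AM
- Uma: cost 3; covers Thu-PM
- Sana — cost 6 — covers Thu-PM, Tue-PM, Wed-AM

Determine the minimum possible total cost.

12

Choose Hana and Sana: together they cover Thu-PM, Tue-PM, Wed-AM, Mon-AM — every shift.
Total cost: 6 + 6 = 12.
No cover costs less than 12.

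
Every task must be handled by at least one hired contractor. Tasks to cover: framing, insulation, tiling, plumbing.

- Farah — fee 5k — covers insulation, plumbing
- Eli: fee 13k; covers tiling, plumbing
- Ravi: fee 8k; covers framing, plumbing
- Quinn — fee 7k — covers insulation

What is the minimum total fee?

Choose Farah, Eli, and Ravi: together they cover framing, insulation, tiling, plumbing — every task.
Total fee: 5 + 13 + 8 = 26.
No cover costs less than 26.

26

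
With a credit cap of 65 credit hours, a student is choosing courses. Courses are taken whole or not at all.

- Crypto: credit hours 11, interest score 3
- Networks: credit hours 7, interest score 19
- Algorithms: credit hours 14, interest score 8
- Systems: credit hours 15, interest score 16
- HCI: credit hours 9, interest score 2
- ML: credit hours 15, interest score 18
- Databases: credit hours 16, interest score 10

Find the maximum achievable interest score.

This is an integer program with binary decision variables.
Networks + Systems + HCI + ML + Databases: credit hours 7 + 15 + 9 + 15 + 16 = 62 ≤ 65, interest score 19 + 16 + 2 + 18 + 10 = 65.
Crypto + Networks + Systems + ML + Databases: credit hours 11 + 7 + 15 + 15 + 16 = 64 ≤ 65, interest score 3 + 19 + 16 + 18 + 10 = 66.
Crypto + Networks + Algorithms + Systems + ML: credit hours 11 + 7 + 14 + 15 + 15 = 62 ≤ 65, interest score 3 + 19 + 8 + 16 + 18 = 64.
Best is Crypto, Networks, Systems, ML, and Databases with total interest score 66.

66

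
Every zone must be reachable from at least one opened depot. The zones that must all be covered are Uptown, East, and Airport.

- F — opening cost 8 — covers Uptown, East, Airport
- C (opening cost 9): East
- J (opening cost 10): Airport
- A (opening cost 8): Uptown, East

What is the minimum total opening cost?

F alone covers Uptown, East, Airport — every zone.
Total opening cost: 8.
No cover costs less than 8.

8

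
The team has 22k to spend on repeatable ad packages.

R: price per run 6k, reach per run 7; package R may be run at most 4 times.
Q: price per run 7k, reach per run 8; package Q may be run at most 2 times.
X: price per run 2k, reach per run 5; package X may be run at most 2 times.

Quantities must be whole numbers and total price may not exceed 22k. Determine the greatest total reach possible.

31

This is a bounded integer knapsack.
Take 3×R and 2×X: price 22 ≤ 22, reach 3·7 + 2·5 = 31.
X has the best ratio (5/2) and is taken to its limit of 2; remaining capacity is filled optimally with the others.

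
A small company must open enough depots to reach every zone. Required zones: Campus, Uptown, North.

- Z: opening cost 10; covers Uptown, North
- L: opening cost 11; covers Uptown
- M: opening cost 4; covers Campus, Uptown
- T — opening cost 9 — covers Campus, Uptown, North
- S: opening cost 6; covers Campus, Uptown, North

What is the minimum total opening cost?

The greedy cost-per-new-zone heuristic would pick M and S for 10, but a cheaper cover exists.
S alone covers Campus, Uptown, North — every zone.
Total opening cost: 6.
No cover costs less than 6.

6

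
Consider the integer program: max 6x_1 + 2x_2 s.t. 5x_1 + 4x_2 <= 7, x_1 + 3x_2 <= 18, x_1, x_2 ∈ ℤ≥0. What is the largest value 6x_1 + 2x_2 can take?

The continuous relaxation peaks at (1.4, 0) with value 8.40; rounding to a feasible lattice point costs some objective.
(x_1,x_2)=(1,0) is feasible, giving 6.
(x_1,x_2)=(0,1) is feasible, giving 2.
No feasible integer point exceeds 6.

6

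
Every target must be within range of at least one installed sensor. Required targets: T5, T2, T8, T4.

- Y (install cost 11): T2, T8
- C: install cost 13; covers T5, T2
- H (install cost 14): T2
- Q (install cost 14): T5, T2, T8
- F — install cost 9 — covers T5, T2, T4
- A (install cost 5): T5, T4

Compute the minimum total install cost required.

Choose Y and A: together they cover T5, T2, T8, T4 — every target.
Total install cost: 11 + 5 = 16.
No cover costs less than 16.

16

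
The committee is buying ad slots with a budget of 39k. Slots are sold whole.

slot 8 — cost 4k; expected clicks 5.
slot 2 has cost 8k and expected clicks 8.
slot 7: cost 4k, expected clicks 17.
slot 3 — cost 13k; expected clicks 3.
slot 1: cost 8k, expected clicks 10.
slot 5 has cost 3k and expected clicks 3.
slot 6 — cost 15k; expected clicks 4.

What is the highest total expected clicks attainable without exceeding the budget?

Allowing fractional choices, the relaxed optimum would be about 46.2, but ad slots are indivisible.
slot 8 + slot 2 + slot 7 + slot 1 + slot 5: cost 4 + 8 + 4 + 8 + 3 = 27 ≤ 39, expected clicks 5 + 8 + 17 + 10 + 3 = 43.
slot 8 + slot 2 + slot 7 + slot 1 + slot 6: cost 4 + 8 + 4 + 8 + 15 = 39 ≤ 39, expected clicks 5 + 8 + 17 + 10 + 4 = 44.
Best is slot 8, slot 2, slot 7, slot 1, and slot 6 with total expected clicks 44.

44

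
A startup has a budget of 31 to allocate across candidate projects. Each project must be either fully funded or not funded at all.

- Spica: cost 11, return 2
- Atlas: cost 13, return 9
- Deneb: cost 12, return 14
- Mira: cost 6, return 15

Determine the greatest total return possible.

38

This is a 0-1 knapsack instance.
Atlas + Deneb + Mira: cost 13 + 12 + 6 = 31 ≤ 31, return 9 + 14 + 15 = 38.
Spica + Deneb + Mira: cost 11 + 12 + 6 = 29 ≤ 31, return 2 + 14 + 15 = 31.
Best is Atlas, Deneb, and Mira with total return 38.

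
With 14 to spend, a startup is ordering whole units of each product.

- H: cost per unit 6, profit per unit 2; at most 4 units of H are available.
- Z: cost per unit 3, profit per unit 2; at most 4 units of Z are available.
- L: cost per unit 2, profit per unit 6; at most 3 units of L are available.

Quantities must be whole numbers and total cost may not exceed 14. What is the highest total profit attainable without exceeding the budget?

Take 2×Z and 3×L: cost 12 ≤ 14, profit 2·2 + 3·6 = 22.
L has the best ratio (6/2) and is taken to its limit of 3; remaining capacity is filled optimally with the others.

22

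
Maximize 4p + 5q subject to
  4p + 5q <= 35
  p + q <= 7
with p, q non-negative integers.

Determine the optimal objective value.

35

(p,q)=(0,7): 4·0+5·7=35≤35, 1·0+1·7=7≤7, objective 35.
(p,q)=(1,6): 4·1+5·6=34≤35, 1·1+1·6=7≤7, objective 34.
(p,q)=(0,6): 4·0+5·6=30≤35, 1·0+1·6=6≤7, objective 30.
Maximum is 35 at (p,q)=(0,7).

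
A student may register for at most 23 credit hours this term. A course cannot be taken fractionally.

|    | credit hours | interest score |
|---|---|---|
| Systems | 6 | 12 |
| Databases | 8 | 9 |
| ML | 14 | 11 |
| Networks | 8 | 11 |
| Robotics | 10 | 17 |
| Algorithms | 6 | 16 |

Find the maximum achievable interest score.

Allowing fractional choices, the relaxed optimum would be about 46.4, but courses are indivisible.
Systems + Networks + Algorithms: credit hours 6 + 8 + 6 = 20 ≤ 23, interest score 12 + 11 + 16 = 39.
Systems + Databases + Algorithms: credit hours 6 + 8 + 6 = 20 ≤ 23, interest score 12 + 9 + 16 = 37.
Systems + Robotics + Algorithms: credit hours 6 + 10 + 6 = 22 ≤ 23, interest score 12 + 17 + 16 = 45.
Best is Systems, Robotics, and Algorithms with total interest score 45.

45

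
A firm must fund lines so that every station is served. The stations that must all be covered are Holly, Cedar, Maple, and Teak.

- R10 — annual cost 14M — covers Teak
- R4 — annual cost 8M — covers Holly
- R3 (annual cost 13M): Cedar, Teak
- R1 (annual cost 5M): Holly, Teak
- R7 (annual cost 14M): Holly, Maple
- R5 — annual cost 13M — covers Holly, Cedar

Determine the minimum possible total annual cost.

The greedy cost-per-new-station heuristic would pick R1, R3, and R7 for 32, but a cheaper cover exists.
Choose R3 and R7: together they cover Holly, Cedar, Maple, Teak — every station.
Total annual cost: 13 + 14 = 27.
No cover costs less than 27.

27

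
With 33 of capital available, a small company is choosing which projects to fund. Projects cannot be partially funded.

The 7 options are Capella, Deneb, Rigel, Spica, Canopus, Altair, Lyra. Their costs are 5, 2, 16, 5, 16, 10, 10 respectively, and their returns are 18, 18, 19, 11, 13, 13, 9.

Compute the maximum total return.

Capella + Deneb + Rigel + Altair: cost 5 + 2 + 16 + 10 = 33 ≤ 33, return 18 + 18 + 19 + 13 = 68.
Capella + Deneb + Spica + Altair + Lyra: cost 5 + 2 + 5 + 10 + 10 = 32 ≤ 33, return 18 + 18 + 11 + 13 + 9 = 69.
Capella + Deneb + Rigel + Spica: cost 5 + 2 + 16 + 5 = 28 ≤ 33, return 18 + 18 + 19 + 11 = 66.
Best is Capella, Deneb, Spica, Altair, and Lyra with total return 69.

69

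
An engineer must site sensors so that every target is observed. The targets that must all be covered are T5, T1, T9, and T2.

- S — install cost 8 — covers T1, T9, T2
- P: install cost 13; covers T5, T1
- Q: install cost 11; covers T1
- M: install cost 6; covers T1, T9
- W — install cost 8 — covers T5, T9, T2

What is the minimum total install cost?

The greedy cost-per-new-target heuristic would pick S and W for 16, but a cheaper cover exists.
Choose M and W: together they cover T5, T1, T9, T2 — every target.
Total install cost: 6 + 8 = 14.
No cover costs less than 14.

14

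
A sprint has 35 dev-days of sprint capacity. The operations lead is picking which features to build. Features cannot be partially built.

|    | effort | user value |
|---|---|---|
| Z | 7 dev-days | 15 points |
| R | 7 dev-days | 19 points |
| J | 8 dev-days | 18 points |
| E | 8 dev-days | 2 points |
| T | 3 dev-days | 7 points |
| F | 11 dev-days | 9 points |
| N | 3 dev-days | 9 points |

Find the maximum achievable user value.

68

Z + R + J + T + N: effort 7 + 7 + 8 + 3 + 3 = 28 ≤ 35, user value 15 + 19 + 18 + 7 + 9 = 68.
R + J + T + F + N: effort 7 + 8 + 3 + 11 + 3 = 32 ≤ 35, user value 19 + 18 + 7 + 9 + 9 = 62.
Z + R + J + E + N: effort 7 + 7 + 8 + 8 + 3 = 33 ≤ 35, user value 15 + 19 + 18 + 2 + 9 = 63.
Best is Z, R, J, T, and N with total user value 68.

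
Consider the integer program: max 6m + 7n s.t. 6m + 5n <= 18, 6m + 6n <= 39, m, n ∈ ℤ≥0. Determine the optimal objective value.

(m,n)=(0,3): 6·0+5·3=15≤18, 6·0+6·3=18≤39, objective 21.
(m,n)=(1,2): 6·1+5·2=16≤18, 6·1+6·2=18≤39, objective 20.
(m,n)=(0,2): 6·0+5·2=10≤18, 6·0+6·2=12≤39, objective 14.
Maximum is 21 at (m,n)=(0,3).

21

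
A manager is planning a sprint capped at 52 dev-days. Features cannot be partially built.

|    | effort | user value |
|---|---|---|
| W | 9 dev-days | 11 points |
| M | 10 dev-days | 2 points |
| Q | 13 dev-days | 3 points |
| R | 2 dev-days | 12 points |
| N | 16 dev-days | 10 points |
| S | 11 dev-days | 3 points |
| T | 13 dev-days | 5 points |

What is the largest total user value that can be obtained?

Allowing fractional choices, the relaxed optimum would be about 41.2, but features are indivisible.
W + M + R + N + T: effort 9 + 10 + 2 + 16 + 13 = 50 ≤ 52, user value 11 + 2 + 12 + 10 + 5 = 40.
W + R + N + S + T: effort 9 + 2 + 16 + 11 + 13 = 51 ≤ 52, user value 11 + 12 + 10 + 3 + 5 = 41.
W + Q + R + N + S: effort 9 + 13 + 2 + 16 + 11 = 51 ≤ 52, user value 11 + 3 + 12 + 10 + 3 = 39.
Best is W, R, N, S, and T with total user value 41.

41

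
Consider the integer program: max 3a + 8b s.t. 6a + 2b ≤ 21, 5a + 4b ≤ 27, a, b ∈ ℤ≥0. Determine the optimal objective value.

48

Relaxing integrality, the LP optimum is 54.00 at (a,b) = (0, 6.75), which is not an integer point.
(a,b)=(0,6): 6·0+2·6=12≤21, 5·0+4·6=24≤27, objective 48.
(a,b)=(1,5): 6·1+2·5=16≤21, 5·1+4·5=25≤27, objective 43.
(a,b)=(0,5): 6·0+2·5=10≤21, 5·0+4·5=20≤27, objective 40.
Maximum is 48 at (a,b)=(0,6).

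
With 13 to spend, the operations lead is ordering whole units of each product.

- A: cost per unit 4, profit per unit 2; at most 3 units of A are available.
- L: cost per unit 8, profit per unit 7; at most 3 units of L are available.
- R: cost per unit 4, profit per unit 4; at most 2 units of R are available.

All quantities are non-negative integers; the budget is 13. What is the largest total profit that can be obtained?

11

This is a bounded integer knapsack.
1×L and 1×R: cost 12 ≤ 13, profit 1·7 + 1·4 = 11.
1×A and 2×R: cost 12 ≤ 13, profit 1·2 + 2·4 = 10.
Best is 11.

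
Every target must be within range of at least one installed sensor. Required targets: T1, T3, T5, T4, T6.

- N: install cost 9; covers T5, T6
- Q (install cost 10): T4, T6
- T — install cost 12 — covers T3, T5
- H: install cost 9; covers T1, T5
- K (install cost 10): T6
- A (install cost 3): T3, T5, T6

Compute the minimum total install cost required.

Choose Q, H, and A: together they cover T1, T3, T5, T4, T6 — every target.
Total install cost: 10 + 9 + 3 = 22.
No cover costs less than 22.

22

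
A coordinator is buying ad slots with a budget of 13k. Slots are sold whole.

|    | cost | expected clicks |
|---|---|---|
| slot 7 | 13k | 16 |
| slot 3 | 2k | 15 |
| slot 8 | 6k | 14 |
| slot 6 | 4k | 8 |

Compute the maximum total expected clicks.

37

Allowing fractional choices, the relaxed optimum would be about 38.2, but ad slots are indivisible.
slot 3 + slot 8: cost 2 + 6 = 8 ≤ 13, expected clicks 15 + 14 = 29.
slot 3 + slot 8 + slot 6: cost 2 + 6 + 4 = 12 ≤ 13, expected clicks 15 + 14 + 8 = 37.
slot 3 + slot 6: cost 2 + 4 = 6 ≤ 13, expected clicks 15 + 8 = 23.
Best is slot 3, slot 8, and slot 6 with total expected clicks 37.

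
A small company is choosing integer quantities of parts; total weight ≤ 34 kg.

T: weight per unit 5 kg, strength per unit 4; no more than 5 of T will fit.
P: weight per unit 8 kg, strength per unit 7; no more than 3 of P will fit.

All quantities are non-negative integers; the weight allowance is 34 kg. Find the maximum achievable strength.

P has the best ratio (7/8); taking only P gives at most 3×7 = 21 (stopped by the supply cap of 3).
Mixing does better — 2×T and 3×P: weight 34 ≤ 34, strength 2·4 + 3·7 = 29.

29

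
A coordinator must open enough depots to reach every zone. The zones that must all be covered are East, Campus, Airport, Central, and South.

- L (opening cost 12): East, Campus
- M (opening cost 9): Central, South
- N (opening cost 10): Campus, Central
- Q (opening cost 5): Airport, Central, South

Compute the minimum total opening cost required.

Choose L and Q: together they cover East, Campus, Airport, Central, South — every zone.
Total opening cost: 12 + 5 = 17.

17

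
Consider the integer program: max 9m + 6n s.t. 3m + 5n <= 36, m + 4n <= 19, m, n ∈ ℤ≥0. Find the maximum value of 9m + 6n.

(m,n)=(12,0) is feasible, giving 108.
(m,n)=(11,0) is feasible, giving 99.
Maximum is 108 at (m,n)=(12,0).

108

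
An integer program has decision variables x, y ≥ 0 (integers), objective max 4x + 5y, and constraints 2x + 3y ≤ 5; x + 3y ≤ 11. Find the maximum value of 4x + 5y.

9

Relaxing integrality, the LP optimum is 10.00 at (x,y) = (2.5, 0), which is not an integer point.
(x,y)=(1,1): 2·1+3·1=5≤5, 1·1+3·1=4≤11, objective 9.
(x,y)=(2,0): 2·2+3·0=4≤5, 1·2+3·0=2≤11, objective 8.
(x,y)=(0,1): 2·0+3·1=3≤5, 1·0+3·1=3≤11, objective 5.
The best lattice point is (1,1), giving 9.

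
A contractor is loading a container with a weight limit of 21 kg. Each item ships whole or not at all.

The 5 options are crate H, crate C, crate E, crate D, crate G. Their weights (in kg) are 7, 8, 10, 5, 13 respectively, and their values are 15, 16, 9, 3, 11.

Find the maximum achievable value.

34

Allowing fractional choices, the relaxed optimum would be about 36.4, but items are indivisible.
crate H + crate C + crate D: weight 7 + 8 + 5 = 20 ≤ 21, value 15 + 16 + 3 = 34.
crate H + crate C: weight 7 + 8 = 15 ≤ 21, value 15 + 16 = 31.
crate C + crate G: weight 8 + 13 = 21 ≤ 21, value 16 + 11 = 27.
Best is crate H, crate C, and crate D with total value 34.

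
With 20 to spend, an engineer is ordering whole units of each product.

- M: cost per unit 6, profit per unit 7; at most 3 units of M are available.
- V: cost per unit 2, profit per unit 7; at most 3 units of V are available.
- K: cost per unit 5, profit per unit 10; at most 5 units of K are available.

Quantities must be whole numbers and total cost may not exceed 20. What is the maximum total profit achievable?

This is a bounded integer knapsack.
2×V and 3×K: cost 19 ≤ 20, profit 2·7 + 3·10 = 44.
3×V and 2×K: cost 16 ≤ 20, profit 3·7 + 2·10 = 41.
Best is 44.

44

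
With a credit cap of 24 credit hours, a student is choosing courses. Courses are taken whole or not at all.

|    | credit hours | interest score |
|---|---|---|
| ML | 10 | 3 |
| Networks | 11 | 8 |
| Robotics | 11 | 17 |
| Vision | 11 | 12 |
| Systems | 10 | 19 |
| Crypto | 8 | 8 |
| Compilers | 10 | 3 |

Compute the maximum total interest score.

36

Allowing fractional choices, the relaxed optimum would be about 39.3, but courses are indivisible.
Vision + Systems: credit hours 11 + 10 = 21 ≤ 24, interest score 12 + 19 = 31.
Robotics + Systems: credit hours 11 + 10 = 21 ≤ 24, interest score 17 + 19 = 36.
Best is Robotics and Systems with total interest score 36.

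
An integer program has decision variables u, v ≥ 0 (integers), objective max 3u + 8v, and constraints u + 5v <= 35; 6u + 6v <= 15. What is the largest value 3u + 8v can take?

16

(u,v)=(0,2): 1·0+5·2=10≤35, 6·0+6·2=12≤15, objective 16.
(u,v)=(1,1): 1·1+5·1=6≤35, 6·1+6·1=12≤15, objective 11.
(u,v)=(0,1): 1·0+5·1=5≤35, 6·0+6·1=6≤15, objective 8.
No feasible integer point exceeds 16.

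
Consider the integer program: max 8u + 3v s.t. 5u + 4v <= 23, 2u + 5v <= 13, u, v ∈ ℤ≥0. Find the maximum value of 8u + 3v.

(u,v)=(4,0) is feasible, giving 32.
(u,v)=(3,1) is feasible, giving 27.
(u,v)=(3,0) is feasible, giving 24.
The best lattice point is (4,0), giving 32.

32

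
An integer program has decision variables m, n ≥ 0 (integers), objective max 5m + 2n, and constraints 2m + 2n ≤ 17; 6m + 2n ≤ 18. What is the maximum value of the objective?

17

(m,n)=(1,6) is feasible, giving 17.
(m,n)=(0,8) is feasible, giving 16.
(m,n)=(1,5) is feasible, giving 15.
Maximum is 17 at (m,n)=(1,6).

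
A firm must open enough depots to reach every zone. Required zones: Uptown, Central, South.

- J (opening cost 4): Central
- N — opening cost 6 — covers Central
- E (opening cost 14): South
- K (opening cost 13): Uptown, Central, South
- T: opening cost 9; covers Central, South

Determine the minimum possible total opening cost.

13

The greedy cost-per-new-zone heuristic would pick J and K for 17, but a cheaper cover exists.
K alone covers Uptown, Central, South — every zone.
Total opening cost: 13.
No cover costs less than 13.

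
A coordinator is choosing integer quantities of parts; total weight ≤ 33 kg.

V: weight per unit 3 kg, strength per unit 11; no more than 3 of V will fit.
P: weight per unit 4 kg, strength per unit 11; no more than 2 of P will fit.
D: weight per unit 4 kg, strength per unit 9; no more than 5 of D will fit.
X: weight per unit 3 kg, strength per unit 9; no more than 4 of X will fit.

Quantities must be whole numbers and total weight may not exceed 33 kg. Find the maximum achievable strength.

V has the best ratio (11/3); taking only V gives at most 3×11 = 33 (stopped by the supply cap of 3).
Mixing does better — 3×V, 2×P, 1×D, and 4×X: weight 33 ≤ 33, strength 3·11 + 2·11 + 1·9 + 4·9 = 100.

100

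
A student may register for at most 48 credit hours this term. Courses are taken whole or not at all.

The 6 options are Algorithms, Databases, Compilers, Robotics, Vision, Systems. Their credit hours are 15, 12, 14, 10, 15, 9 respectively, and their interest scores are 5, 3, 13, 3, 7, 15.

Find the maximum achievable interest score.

Allowing fractional choices, the relaxed optimum would be about 38.3, but courses are indivisible.
Compilers + Robotics + Vision + Systems: credit hours 14 + 10 + 15 + 9 = 48 ≤ 48, interest score 13 + 3 + 7 + 15 = 38.
Algorithms + Compilers + Robotics + Systems: credit hours 15 + 14 + 10 + 9 = 48 ≤ 48, interest score 5 + 13 + 3 + 15 = 36.
Best is Compilers, Robotics, Vision, and Systems with total interest score 38.

38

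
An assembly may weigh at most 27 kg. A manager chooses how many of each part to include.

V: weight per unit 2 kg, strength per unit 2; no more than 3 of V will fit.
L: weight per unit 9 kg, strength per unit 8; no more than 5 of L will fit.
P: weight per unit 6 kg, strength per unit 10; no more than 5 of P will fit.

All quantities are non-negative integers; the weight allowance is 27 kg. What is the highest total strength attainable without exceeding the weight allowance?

P has the best ratio (10/6); taking only P gives at most 4×10 = 40 (stopped by the weight limit).
Mixing does better — 1×V and 4×P: weight 26 ≤ 27, strength 1·2 + 4·10 = 42.

42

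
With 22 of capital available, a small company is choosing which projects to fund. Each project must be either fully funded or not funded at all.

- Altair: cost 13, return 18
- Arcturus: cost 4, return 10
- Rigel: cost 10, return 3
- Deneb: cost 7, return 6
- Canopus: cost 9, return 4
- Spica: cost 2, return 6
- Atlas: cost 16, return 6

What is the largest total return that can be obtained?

34

This is a 0-1 knapsack instance.
Allowing fractional choices, the relaxed optimum would be about 36.6, but projects are indivisible.
Altair + Deneb + Spica: cost 13 + 7 + 2 = 22 ≤ 22, return 18 + 6 + 6 = 30.
Altair + Arcturus: cost 13 + 4 = 17 ≤ 22, return 18 + 10 = 28.
Altair + Arcturus + Spica: cost 13 + 4 + 2 = 19 ≤ 22, return 18 + 10 + 6 = 34.
Best is Altair, Arcturus, and Spica with total return 34.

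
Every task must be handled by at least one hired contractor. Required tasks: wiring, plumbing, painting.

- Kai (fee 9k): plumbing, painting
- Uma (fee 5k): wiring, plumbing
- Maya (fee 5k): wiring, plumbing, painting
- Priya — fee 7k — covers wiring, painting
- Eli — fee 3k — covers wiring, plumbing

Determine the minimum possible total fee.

The greedy cost-per-new-task heuristic would pick Eli and Maya for 8, but a cheaper cover exists.
Maya alone covers wiring, plumbing, painting — every task.
Total fee: 5.
No cover costs less than 5.

5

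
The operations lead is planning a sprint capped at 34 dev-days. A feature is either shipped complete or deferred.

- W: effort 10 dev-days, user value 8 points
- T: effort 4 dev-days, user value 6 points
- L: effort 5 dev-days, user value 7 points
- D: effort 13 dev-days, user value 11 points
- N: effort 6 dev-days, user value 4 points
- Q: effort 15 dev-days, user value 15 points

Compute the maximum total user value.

36

W + T + L + Q: effort 10 + 4 + 5 + 15 = 34 ≤ 34, user value 8 + 6 + 7 + 15 = 36.
T + L + N + Q: effort 4 + 5 + 6 + 15 = 30 ≤ 34, user value 6 + 7 + 4 + 15 = 32.
L + D + Q: effort 5 + 13 + 15 = 33 ≤ 34, user value 7 + 11 + 15 = 33.
Best is W, T, L, and Q with total user value 36.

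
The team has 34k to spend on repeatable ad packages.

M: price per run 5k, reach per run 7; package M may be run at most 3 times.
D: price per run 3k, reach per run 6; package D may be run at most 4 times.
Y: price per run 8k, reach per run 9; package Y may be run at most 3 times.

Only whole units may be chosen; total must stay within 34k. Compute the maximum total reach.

49

Take 1×M, 4×D, and 2×Y: price 33 ≤ 34, reach 1·7 + 4·6 + 2·9 = 49.
D has the best ratio (6/3) and is taken to its limit of 4; remaining capacity is filled optimally with the others.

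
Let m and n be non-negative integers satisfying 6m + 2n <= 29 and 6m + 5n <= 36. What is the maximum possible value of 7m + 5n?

(m,n)=(4,2): 6·4+2·2=28≤29, 6·4+5·2=34≤36, objective 38.
(m,n)=(3,3): 6·3+2·3=24≤29, 6·3+5·3=33≤36, objective 36.
(m,n)=(4,1): 6·4+2·1=26≤29, 6·4+5·1=29≤36, objective 33.
The best lattice point is (4,2), giving 38.

38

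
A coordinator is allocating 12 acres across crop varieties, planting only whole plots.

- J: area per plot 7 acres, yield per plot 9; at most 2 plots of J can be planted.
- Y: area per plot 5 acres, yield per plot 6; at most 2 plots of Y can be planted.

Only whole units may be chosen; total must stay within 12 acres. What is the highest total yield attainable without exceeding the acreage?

2×Y: area 10 ≤ 12, yield 2·6 = 12.
1×J and 1×Y: area 12 ≤ 12, yield 1·9 + 1·6 = 15.
Best is 15.

15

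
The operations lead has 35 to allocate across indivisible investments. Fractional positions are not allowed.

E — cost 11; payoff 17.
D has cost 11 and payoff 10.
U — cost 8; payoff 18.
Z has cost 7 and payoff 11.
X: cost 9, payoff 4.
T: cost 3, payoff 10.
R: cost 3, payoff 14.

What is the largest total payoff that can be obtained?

70

Allowing fractional choices, the relaxed optimum would be about 72.7, but investments are indivisible.
E + U + Z + T + R: cost 11 + 8 + 7 + 3 + 3 = 32 ≤ 35, payoff 17 + 18 + 11 + 10 + 14 = 70.
D + U + Z + T + R: cost 11 + 8 + 7 + 3 + 3 = 32 ≤ 35, payoff 10 + 18 + 11 + 10 + 14 = 63.
Best is E, U, Z, T, and R with total payoff 70.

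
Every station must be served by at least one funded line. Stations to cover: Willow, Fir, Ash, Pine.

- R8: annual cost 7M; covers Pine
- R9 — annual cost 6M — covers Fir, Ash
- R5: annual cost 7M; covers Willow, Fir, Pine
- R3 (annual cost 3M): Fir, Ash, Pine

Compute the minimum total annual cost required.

Choose R5 and R3: together they cover Willow, Fir, Ash, Pine — every station.
Total annual cost: 7 + 3 = 10.
No cover costs less than 10.

10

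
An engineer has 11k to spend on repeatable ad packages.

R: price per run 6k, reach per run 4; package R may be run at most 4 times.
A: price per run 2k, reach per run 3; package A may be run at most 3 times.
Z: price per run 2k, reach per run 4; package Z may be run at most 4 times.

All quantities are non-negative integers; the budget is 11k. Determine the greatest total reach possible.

19

1×A and 4×Z: price 10 ≤ 11, reach 1·3 + 4·4 = 19.
2×A and 3×Z: price 10 ≤ 11, reach 2·3 + 3·4 = 18.
Best is 19.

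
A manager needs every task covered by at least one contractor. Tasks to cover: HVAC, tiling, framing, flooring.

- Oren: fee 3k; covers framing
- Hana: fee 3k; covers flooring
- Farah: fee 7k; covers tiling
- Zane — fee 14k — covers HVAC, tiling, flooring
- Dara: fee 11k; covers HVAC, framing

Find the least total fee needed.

17

Choose Oren and Zane: together they cover HVAC, tiling, framing, flooring — every task.
Total fee: 3 + 14 = 17.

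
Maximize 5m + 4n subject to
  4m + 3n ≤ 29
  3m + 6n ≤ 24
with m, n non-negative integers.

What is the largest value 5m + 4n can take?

(m,n)=(7,0) is feasible, giving 35.
(m,n)=(6,1) is feasible, giving 34.
Maximum is 35 at (m,n)=(7,0).

35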